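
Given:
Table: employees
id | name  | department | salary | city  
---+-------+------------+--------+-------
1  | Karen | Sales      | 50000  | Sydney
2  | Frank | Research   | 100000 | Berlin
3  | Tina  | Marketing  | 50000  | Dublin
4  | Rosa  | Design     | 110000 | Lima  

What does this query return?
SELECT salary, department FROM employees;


Projecting columns: salary, department

4 rows:
50000, Sales
100000, Research
50000, Marketing
110000, Design


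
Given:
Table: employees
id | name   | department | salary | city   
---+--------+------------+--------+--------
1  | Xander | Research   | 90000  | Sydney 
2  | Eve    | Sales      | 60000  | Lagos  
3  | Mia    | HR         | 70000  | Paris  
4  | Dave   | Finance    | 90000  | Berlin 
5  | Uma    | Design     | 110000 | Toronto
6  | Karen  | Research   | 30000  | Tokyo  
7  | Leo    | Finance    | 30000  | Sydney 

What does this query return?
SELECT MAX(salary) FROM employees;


Salaries: 90000, 60000, 70000, 90000, 110000, 30000, 30000
MAX = 110000

110000


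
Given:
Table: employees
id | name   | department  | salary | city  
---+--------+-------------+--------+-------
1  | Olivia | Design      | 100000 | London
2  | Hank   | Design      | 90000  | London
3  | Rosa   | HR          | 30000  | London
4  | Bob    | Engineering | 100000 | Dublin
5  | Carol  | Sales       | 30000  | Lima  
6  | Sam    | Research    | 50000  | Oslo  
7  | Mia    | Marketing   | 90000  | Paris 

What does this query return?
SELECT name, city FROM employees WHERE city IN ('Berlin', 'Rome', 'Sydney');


Filtering: city IN ('Berlin', 'Rome', 'Sydney')
Matching: 0 rows

Empty result set (0 rows)


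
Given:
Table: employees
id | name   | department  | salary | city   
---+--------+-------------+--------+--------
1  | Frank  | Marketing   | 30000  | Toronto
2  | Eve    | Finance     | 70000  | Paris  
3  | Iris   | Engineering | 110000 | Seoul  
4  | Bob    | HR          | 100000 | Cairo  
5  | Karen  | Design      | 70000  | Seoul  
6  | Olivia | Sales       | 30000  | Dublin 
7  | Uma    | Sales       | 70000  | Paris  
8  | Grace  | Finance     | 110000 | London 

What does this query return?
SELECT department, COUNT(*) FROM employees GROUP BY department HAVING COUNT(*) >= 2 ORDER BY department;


Groups with count >= 2:
  Finance: 2 -> PASS
  Sales: 2 -> PASS
  Design: 1 -> filtered out
  Engineering: 1 -> filtered out
  HR: 1 -> filtered out
  Marketing: 1 -> filtered out


2 groups:
Finance, 2
Sales, 2


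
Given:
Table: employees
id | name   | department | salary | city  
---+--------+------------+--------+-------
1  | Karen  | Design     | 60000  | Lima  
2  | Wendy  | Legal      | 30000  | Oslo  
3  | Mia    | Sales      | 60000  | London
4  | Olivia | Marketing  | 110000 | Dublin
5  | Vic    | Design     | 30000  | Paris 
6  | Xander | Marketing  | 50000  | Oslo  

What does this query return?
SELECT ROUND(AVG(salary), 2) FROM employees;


SUM(salary) = 340000
COUNT = 6
ROUND(AVG, 2) = ROUND(340000 / 6, 2) = 56666.67

56666.67


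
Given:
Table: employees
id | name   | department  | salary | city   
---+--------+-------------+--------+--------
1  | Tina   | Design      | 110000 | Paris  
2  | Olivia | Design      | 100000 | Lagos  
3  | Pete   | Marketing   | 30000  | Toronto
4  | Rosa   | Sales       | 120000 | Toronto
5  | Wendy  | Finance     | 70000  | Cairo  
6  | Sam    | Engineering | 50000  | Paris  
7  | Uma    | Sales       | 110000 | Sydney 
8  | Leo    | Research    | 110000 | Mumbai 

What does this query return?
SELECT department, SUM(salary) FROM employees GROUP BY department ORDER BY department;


Summing salary within each department:
  Design: 110000 + 100000 = 210000
  Engineering: 50000 = 50000
  Finance: 70000 = 70000
  Marketing: 30000 = 30000
  Research: 110000 = 110000
  Sales: 120000 + 110000 = 230000


6 groups:
Design, 210000
Engineering, 50000
Finance, 70000
Marketing, 30000
Research, 110000
Sales, 230000


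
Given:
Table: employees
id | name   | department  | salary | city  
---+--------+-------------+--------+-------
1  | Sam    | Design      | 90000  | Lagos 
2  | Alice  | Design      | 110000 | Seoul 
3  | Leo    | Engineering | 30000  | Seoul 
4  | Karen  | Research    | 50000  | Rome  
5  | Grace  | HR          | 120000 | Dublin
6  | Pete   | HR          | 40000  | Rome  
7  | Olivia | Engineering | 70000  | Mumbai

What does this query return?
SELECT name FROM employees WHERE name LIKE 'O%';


LIKE 'O%' matches names starting with 'O'
Matching: 1

1 rows:
Olivia


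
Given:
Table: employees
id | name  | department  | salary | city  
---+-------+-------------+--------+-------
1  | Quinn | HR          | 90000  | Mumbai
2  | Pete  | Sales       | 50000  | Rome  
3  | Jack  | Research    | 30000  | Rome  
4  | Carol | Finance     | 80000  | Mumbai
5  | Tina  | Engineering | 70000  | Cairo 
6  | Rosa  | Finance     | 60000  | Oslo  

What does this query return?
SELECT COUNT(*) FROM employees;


COUNT(*) counts all rows

6


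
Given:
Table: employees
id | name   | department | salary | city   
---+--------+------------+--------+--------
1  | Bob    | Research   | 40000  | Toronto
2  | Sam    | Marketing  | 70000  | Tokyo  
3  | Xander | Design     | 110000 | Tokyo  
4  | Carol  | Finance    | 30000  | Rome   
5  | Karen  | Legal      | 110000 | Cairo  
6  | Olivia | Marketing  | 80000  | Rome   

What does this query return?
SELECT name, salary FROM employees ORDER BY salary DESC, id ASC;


Sorting by salary DESC, then id ASC for ties

6 rows:
Xander, 110000
Karen, 110000
Olivia, 80000
Sam, 70000
Bob, 40000
Carol, 30000


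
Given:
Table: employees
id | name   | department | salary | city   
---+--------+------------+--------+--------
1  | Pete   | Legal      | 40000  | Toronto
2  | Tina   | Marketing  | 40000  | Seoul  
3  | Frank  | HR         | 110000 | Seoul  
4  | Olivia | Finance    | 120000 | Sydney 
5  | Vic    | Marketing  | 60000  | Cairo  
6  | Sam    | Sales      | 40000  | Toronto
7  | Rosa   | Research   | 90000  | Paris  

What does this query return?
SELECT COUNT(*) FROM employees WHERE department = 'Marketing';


Counting rows where department = 'Marketing'
  Tina -> MATCH
  Vic -> MATCH


2


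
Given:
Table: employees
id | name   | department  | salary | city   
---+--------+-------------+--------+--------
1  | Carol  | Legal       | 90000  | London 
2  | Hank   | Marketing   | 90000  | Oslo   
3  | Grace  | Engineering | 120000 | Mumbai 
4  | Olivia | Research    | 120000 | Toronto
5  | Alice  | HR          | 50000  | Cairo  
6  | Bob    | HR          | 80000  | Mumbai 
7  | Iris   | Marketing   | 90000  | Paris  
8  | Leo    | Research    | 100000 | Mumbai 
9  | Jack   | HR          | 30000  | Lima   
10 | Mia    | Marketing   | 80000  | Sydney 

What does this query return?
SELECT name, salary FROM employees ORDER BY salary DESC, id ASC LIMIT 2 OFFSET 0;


Sort by salary DESC (id ASC tiebreak), then skip 0 and take 2
Rows 1 through 2

2 rows:
Grace, 120000
Olivia, 120000


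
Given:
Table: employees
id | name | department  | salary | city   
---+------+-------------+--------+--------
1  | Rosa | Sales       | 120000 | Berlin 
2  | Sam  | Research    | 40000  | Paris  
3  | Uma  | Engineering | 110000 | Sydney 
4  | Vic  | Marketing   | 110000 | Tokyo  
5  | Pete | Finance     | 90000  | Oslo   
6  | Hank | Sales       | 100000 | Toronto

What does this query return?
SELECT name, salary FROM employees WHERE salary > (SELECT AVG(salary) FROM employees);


Subquery: AVG(salary) = 95000.0
Filtering: salary > 95000.0
  Rosa (120000) -> MATCH
  Uma (110000) -> MATCH
  Vic (110000) -> MATCH
  Hank (100000) -> MATCH


4 rows:
Rosa, 120000
Uma, 110000
Vic, 110000
Hank, 100000


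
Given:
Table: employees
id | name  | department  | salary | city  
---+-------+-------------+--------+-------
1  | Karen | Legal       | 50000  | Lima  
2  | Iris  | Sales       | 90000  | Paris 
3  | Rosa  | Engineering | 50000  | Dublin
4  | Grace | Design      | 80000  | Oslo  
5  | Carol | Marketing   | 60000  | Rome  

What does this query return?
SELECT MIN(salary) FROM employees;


Salaries: 50000, 90000, 50000, 80000, 60000
MIN = 50000

50000


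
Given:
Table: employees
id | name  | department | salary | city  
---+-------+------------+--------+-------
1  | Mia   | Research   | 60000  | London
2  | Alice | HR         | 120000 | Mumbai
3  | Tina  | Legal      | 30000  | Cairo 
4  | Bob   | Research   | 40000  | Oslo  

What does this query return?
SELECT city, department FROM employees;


Projecting columns: city, department

4 rows:
London, Research
Mumbai, HR
Cairo, Legal
Oslo, Research


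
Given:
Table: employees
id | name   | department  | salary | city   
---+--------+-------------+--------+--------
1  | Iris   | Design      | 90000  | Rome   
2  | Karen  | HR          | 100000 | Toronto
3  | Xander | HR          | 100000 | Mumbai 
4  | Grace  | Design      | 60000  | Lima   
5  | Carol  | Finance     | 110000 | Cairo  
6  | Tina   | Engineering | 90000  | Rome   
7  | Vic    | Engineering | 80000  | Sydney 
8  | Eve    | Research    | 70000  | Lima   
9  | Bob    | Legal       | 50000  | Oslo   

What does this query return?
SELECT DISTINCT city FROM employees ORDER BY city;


All 'city' values (row order): Rome, Toronto, Mumbai, Lima, Cairo, Rome, Sydney, Lima, Oslo
Removing duplicates leaves 7 unique value(s).

7 values:
Cairo
Lima
Mumbai
Oslo
Rome
Sydney
Toronto


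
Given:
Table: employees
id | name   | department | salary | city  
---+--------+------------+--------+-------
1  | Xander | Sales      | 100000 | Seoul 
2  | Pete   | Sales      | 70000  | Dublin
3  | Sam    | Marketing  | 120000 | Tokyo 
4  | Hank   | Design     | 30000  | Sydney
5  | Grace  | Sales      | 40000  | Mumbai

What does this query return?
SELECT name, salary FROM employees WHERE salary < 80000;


Filtering: salary < 80000
Matching: 3 rows

3 rows:
Pete, 70000
Hank, 30000
Grace, 40000


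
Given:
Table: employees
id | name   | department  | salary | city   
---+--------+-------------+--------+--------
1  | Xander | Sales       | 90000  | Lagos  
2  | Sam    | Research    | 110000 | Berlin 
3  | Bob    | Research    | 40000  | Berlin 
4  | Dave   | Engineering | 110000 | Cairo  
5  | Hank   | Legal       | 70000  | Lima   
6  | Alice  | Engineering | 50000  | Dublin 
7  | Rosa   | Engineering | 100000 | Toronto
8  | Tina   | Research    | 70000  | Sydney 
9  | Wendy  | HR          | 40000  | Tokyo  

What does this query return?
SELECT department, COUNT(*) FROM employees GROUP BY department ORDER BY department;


Assigning each row to its department group:
  Xander -> Sales
  Sam -> Research
  Bob -> Research
  Dave -> Engineering
  Hank -> Legal
  Alice -> Engineering
  Rosa -> Engineering
  Tina -> Research
  Wendy -> HR


5 groups:
Engineering, 3
HR, 1
Legal, 1
Research, 3
Sales, 1


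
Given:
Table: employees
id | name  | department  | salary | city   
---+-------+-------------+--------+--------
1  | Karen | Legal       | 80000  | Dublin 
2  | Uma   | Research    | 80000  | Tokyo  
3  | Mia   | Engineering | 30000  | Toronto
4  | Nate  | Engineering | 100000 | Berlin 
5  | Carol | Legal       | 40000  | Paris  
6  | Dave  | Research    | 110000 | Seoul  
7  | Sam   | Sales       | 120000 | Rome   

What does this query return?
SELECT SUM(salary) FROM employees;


SUM(salary) = 80000 + 80000 + 30000 + 100000 + 40000 + 110000 + 120000 = 560000

560000


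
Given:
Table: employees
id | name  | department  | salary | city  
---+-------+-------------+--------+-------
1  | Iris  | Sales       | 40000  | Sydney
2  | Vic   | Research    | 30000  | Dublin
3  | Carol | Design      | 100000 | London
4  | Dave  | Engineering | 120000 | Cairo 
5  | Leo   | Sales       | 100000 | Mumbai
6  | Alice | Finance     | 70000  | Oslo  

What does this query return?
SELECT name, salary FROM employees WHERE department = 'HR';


Filtering: department = 'HR'
Matching rows: 0

Empty result set (0 rows)


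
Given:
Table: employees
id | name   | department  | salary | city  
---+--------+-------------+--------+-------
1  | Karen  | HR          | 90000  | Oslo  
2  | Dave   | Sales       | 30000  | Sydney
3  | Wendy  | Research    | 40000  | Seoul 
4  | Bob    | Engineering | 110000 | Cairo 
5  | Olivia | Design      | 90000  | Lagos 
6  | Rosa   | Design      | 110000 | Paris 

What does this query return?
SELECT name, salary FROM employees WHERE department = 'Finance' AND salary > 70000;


Filtering: department = 'Finance' AND salary > 70000
Matching: 0 rows

Empty result set (0 rows)


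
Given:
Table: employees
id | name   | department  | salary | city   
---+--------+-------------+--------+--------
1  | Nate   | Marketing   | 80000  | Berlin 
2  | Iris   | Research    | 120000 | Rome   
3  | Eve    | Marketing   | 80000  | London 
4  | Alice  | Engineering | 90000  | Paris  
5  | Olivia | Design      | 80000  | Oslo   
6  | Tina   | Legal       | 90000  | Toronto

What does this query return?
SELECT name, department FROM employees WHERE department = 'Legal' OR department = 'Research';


Filtering: department = 'Legal' OR 'Research'
Matching: 2 rows

2 rows:
Iris, Research
Tina, Legal


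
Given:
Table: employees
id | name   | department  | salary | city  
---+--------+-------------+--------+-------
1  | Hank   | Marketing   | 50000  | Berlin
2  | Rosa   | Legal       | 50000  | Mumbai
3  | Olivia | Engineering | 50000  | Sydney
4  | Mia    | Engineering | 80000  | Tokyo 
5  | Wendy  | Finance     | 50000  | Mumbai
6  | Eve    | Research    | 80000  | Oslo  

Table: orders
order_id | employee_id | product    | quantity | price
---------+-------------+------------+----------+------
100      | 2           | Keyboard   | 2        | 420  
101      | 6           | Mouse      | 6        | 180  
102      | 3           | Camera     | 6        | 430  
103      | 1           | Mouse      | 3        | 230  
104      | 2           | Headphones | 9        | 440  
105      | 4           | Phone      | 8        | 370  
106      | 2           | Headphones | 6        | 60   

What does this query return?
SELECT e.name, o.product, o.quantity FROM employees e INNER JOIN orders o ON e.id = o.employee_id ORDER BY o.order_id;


Joining employees.id = orders.employee_id:
  employee Rosa (id=2) -> order Keyboard
  employee Eve (id=6) -> order Mouse
  employee Olivia (id=3) -> order Camera
  employee Hank (id=1) -> order Mouse
  employee Rosa (id=2) -> order Headphones
  employee Mia (id=4) -> order Phone
  employee Rosa (id=2) -> order Headphones


7 rows:
Rosa, Keyboard, 2
Eve, Mouse, 6
Olivia, Camera, 6
Hank, Mouse, 3
Rosa, Headphones, 9
Mia, Phone, 8
Rosa, Headphones, 6


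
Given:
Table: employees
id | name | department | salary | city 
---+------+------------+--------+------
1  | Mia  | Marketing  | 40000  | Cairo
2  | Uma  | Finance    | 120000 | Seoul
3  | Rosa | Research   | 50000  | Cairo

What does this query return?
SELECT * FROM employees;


SELECT * returns all 3 rows with all columns

3 rows:
1, Mia, Marketing, 40000, Cairo
2, Uma, Finance, 120000, Seoul
3, Rosa, Research, 50000, Cairo


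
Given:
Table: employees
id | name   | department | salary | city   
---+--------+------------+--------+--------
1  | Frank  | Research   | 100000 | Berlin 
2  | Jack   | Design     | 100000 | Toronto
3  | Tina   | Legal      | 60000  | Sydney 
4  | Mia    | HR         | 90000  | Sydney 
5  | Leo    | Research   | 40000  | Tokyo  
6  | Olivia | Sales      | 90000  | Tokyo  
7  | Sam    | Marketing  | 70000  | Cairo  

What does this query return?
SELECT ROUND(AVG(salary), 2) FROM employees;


SUM(salary) = 550000
COUNT = 7
ROUND(AVG, 2) = ROUND(550000 / 7, 2) = 78571.43

78571.43


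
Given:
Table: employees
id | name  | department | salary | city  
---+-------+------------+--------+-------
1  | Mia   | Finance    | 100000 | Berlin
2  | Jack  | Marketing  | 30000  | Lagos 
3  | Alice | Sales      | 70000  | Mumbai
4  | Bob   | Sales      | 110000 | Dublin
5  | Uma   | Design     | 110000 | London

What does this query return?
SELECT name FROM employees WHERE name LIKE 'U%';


LIKE 'U%' matches names starting with 'U'
Matching: 1

1 rows:
Uma


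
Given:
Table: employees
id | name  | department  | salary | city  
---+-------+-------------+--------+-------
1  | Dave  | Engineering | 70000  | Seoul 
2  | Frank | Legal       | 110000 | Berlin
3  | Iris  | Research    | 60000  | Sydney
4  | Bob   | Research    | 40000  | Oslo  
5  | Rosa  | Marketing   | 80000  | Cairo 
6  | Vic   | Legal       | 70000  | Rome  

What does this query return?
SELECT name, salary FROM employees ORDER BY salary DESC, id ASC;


Sorting by salary DESC, then id ASC for ties

6 rows:
Frank, 110000
Rosa, 80000
Dave, 70000
Vic, 70000
Iris, 60000
Bob, 40000


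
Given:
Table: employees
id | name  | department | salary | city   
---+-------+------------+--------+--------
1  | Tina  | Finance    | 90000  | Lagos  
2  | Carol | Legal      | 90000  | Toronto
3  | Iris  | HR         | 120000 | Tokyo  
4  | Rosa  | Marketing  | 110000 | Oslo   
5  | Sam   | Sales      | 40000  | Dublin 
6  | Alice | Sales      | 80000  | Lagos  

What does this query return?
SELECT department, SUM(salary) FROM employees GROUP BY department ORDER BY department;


Summing salary within each department:
  Finance: 90000 = 90000
  HR: 120000 = 120000
  Legal: 90000 = 90000
  Marketing: 110000 = 110000
  Sales: 40000 + 80000 = 120000


5 groups:
Finance, 90000
HR, 120000
Legal, 90000
Marketing, 110000
Sales, 120000


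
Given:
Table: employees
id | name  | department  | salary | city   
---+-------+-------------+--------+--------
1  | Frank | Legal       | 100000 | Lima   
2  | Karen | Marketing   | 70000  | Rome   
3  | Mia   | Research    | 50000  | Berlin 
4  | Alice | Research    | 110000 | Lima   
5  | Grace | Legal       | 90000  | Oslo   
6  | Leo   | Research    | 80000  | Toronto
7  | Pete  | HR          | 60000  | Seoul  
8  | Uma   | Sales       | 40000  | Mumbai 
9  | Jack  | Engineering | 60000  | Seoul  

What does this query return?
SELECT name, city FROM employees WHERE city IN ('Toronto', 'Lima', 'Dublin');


Filtering: city IN ('Toronto', 'Lima', 'Dublin')
Matching: 3 rows

3 rows:
Frank, Lima
Alice, Lima
Leo, Toronto


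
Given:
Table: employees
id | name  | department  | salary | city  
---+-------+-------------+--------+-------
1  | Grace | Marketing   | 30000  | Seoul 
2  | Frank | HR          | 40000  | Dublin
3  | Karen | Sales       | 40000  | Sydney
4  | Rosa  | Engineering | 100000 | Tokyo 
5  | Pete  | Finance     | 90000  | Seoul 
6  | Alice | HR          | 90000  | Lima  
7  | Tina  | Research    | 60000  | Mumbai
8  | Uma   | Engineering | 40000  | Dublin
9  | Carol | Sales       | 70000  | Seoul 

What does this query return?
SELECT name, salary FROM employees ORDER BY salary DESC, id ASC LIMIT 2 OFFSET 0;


Sort by salary DESC (id ASC tiebreak), then skip 0 and take 2
Rows 1 through 2

2 rows:
Rosa, 100000
Pete, 90000


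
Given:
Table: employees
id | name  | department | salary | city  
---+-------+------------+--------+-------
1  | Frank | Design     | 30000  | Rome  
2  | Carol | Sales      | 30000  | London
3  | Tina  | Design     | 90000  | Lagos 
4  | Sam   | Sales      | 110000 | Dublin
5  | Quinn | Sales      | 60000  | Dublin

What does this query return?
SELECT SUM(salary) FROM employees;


SUM(salary) = 30000 + 30000 + 90000 + 110000 + 60000 = 320000

320000


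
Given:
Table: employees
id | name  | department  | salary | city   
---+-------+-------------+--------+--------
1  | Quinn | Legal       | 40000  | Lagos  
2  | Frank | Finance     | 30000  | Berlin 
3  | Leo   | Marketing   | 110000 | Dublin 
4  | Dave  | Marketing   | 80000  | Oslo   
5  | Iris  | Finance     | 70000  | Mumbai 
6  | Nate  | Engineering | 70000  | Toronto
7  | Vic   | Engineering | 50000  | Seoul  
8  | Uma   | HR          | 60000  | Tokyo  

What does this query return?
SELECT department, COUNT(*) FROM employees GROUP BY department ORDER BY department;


Assigning each row to its department group:
  Quinn -> Legal
  Frank -> Finance
  Leo -> Marketing
  Dave -> Marketing
  Iris -> Finance
  Nate -> Engineering
  Vic -> Engineering
  Uma -> HR


5 groups:
Engineering, 2
Finance, 2
HR, 1
Legal, 1
Marketing, 2


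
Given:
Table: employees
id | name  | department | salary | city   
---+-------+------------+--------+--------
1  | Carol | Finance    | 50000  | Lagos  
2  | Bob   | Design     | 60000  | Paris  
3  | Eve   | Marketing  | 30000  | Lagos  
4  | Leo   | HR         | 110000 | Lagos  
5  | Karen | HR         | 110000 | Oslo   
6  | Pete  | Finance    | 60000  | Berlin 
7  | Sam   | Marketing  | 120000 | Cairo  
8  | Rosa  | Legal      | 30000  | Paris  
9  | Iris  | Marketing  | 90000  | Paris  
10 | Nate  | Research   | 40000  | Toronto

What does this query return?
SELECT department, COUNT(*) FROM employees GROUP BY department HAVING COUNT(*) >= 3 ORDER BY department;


Groups with count >= 3:
  Marketing: 3 -> PASS
  Design: 1 -> filtered out
  Finance: 2 -> filtered out
  HR: 2 -> filtered out
  Legal: 1 -> filtered out
  Research: 1 -> filtered out


1 groups:
Marketing, 3


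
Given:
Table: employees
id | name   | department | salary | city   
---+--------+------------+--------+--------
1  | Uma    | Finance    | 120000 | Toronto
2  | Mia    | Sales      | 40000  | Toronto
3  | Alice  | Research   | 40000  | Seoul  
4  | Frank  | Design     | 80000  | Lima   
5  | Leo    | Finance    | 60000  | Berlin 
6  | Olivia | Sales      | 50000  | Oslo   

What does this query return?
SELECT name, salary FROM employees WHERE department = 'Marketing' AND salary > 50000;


Filtering: department = 'Marketing' AND salary > 50000
Matching: 0 rows

Empty result set (0 rows)


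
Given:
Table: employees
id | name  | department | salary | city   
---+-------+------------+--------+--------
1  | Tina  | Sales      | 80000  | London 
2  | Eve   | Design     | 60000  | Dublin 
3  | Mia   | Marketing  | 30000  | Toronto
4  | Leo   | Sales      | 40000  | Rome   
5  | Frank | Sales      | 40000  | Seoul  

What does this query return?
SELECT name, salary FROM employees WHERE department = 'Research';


Filtering: department = 'Research'
Matching rows: 0

Empty result set (0 rows)


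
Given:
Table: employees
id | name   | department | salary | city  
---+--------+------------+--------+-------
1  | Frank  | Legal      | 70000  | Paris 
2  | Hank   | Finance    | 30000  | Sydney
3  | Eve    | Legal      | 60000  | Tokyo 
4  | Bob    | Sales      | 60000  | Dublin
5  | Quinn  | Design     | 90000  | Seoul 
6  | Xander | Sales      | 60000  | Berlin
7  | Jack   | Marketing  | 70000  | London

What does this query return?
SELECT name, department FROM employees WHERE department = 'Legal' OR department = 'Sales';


Filtering: department = 'Legal' OR 'Sales'
Matching: 4 rows

4 rows:
Frank, Legal
Eve, Legal
Bob, Sales
Xander, Sales


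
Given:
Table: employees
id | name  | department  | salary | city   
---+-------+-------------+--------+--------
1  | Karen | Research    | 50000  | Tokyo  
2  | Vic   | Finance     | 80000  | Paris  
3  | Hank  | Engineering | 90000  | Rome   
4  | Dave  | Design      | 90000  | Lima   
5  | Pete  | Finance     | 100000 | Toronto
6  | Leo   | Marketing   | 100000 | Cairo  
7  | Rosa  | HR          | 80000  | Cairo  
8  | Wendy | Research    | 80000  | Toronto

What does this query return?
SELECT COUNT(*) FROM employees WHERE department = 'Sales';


Counting rows where department = 'Sales'


0


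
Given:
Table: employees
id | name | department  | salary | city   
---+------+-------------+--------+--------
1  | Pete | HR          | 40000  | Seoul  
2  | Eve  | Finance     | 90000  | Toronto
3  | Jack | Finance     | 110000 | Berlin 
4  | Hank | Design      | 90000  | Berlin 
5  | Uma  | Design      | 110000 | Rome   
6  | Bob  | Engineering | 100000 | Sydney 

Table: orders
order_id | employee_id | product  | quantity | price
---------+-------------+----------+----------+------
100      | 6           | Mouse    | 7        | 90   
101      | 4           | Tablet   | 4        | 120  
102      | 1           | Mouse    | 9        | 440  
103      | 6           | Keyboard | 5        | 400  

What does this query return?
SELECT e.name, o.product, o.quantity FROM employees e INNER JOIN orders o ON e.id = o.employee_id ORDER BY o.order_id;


Joining employees.id = orders.employee_id:
  employee Bob (id=6) -> order Mouse
  employee Hank (id=4) -> order Tablet
  employee Pete (id=1) -> order Mouse
  employee Bob (id=6) -> order Keyboard


4 rows:
Bob, Mouse, 7
Hank, Tablet, 4
Pete, Mouse, 9
Bob, Keyboard, 5


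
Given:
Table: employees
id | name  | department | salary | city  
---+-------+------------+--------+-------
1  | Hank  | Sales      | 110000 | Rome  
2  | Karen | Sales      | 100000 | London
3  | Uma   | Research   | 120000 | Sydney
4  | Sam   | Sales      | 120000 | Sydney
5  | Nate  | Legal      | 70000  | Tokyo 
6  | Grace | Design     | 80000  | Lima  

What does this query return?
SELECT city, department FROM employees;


Projecting columns: city, department

6 rows:
Rome, Sales
London, Sales
Sydney, Research
Sydney, Sales
Tokyo, Legal
Lima, Design


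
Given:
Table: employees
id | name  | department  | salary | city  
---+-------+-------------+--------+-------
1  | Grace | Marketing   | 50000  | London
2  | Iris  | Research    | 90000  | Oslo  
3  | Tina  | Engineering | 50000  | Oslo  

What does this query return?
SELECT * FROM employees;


SELECT * returns all 3 rows with all columns

3 rows:
1, Grace, Marketing, 50000, London
2, Iris, Research, 90000, Oslo
3, Tina, Engineering, 50000, Oslo


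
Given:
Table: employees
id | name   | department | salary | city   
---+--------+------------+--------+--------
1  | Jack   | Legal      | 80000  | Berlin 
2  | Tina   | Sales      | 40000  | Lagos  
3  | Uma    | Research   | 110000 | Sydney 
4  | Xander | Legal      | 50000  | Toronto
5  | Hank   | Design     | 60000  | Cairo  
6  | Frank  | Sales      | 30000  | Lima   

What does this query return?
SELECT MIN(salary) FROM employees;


Salaries: 80000, 40000, 110000, 50000, 60000, 30000
MIN = 30000

30000


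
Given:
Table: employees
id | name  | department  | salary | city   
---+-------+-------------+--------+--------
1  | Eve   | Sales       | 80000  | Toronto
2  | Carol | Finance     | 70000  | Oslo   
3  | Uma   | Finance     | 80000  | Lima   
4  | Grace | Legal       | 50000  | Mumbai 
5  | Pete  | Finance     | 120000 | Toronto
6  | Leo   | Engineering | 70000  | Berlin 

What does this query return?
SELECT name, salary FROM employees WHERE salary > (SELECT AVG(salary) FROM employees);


Subquery: AVG(salary) = 78333.33
Filtering: salary > 78333.33
  Eve (80000) -> MATCH
  Uma (80000) -> MATCH
  Pete (120000) -> MATCH


3 rows:
Eve, 80000
Uma, 80000
Pete, 120000


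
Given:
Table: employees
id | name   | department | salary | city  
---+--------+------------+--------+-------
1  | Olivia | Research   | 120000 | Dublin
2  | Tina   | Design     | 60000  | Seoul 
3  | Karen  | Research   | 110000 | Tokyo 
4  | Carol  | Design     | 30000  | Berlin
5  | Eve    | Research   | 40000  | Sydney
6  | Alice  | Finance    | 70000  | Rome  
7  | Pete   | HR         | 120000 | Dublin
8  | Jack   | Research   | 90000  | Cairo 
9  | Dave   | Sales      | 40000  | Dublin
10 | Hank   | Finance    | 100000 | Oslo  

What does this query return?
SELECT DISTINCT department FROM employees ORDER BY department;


All 'department' values (row order): Research, Design, Research, Design, Research, Finance, HR, Research, Sales, Finance
Removing duplicates leaves 5 unique value(s).

5 values:
Design
Finance
HR
Research
Sales


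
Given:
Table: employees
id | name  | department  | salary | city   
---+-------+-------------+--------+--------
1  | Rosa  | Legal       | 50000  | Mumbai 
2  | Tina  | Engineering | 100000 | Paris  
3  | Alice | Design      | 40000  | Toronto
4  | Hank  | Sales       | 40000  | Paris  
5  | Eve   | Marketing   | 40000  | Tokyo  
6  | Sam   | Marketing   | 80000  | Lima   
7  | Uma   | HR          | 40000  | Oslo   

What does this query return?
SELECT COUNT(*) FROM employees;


COUNT(*) counts all rows

7


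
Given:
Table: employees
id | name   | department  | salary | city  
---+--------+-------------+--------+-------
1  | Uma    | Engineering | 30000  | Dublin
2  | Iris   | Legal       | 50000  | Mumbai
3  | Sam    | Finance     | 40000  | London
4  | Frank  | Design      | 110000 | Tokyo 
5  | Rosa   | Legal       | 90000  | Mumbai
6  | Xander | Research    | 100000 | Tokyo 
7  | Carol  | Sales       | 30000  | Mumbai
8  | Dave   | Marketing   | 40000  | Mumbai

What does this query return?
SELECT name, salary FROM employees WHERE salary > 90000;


Filtering: salary > 90000
Matching: 2 rows

2 rows:
Frank, 110000
Xander, 100000


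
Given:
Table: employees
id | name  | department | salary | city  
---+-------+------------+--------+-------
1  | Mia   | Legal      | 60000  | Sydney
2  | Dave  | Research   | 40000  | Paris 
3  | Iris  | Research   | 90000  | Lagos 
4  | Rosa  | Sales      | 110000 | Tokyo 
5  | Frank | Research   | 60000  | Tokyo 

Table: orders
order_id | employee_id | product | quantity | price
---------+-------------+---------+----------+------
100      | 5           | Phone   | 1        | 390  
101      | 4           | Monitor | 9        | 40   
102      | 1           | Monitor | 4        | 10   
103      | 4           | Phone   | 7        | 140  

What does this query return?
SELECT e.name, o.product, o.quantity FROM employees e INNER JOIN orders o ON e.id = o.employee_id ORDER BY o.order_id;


Joining employees.id = orders.employee_id:
  employee Frank (id=5) -> order Phone
  employee Rosa (id=4) -> order Monitor
  employee Mia (id=1) -> order Monitor
  employee Rosa (id=4) -> order Phone


4 rows:
Frank, Phone, 1
Rosa, Monitor, 9
Mia, Monitor, 4
Rosa, Phone, 7


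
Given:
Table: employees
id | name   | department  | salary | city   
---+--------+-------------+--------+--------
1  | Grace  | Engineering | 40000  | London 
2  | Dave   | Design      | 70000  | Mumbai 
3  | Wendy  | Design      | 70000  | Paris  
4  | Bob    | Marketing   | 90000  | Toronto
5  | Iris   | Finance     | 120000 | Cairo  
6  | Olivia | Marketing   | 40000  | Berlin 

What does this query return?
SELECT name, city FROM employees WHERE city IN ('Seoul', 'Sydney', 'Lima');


Filtering: city IN ('Seoul', 'Sydney', 'Lima')
Matching: 0 rows

Empty result set (0 rows)


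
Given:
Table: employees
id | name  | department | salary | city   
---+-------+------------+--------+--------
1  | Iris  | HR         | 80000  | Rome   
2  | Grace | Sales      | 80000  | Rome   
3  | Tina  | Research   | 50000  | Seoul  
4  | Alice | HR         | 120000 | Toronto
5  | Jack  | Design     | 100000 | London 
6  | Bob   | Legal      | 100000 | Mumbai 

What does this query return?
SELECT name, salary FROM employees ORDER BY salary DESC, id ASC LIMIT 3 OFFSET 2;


Sort by salary DESC (id ASC tiebreak), then skip 2 and take 3
Rows 3 through 5

3 rows:
Bob, 100000
Iris, 80000
Grace, 80000


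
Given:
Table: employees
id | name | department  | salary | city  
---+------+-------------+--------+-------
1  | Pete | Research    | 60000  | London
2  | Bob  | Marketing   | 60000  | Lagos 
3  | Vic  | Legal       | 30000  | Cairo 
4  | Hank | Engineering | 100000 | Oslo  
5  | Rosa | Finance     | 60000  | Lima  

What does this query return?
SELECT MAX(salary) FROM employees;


Salaries: 60000, 60000, 30000, 100000, 60000
MAX = 100000

100000


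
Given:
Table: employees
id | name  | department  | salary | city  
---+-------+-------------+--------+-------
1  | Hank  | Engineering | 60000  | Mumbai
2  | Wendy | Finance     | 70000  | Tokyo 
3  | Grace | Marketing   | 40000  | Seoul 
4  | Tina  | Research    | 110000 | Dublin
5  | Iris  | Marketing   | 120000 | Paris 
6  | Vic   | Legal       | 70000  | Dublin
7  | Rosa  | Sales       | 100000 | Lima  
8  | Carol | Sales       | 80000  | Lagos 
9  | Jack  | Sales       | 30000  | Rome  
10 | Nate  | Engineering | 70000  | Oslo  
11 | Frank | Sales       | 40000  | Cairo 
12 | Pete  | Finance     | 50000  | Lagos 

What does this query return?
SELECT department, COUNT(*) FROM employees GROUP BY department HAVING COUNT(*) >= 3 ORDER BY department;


Groups with count >= 3:
  Sales: 4 -> PASS
  Engineering: 2 -> filtered out
  Finance: 2 -> filtered out
  Legal: 1 -> filtered out
  Marketing: 2 -> filtered out
  Research: 1 -> filtered out


1 groups:
Sales, 4


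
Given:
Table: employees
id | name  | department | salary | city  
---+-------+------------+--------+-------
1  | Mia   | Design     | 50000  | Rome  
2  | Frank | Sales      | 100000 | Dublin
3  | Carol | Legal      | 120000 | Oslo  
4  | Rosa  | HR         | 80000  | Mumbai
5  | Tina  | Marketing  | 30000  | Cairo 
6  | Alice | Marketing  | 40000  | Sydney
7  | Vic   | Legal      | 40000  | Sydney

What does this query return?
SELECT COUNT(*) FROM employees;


COUNT(*) counts all rows

7


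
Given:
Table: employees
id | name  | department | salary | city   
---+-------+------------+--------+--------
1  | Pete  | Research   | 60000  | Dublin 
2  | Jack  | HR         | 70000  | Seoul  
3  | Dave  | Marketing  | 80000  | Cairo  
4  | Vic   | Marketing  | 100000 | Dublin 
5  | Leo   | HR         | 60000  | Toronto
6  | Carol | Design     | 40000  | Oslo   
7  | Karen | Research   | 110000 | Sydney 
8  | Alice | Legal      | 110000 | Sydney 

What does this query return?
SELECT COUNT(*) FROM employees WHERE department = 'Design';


Counting rows where department = 'Design'
  Carol -> MATCH


1


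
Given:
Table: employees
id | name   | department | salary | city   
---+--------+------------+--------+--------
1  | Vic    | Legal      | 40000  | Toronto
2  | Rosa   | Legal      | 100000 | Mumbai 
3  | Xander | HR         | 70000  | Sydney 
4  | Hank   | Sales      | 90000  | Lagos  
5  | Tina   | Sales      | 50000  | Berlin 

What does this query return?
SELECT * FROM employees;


SELECT * returns all 5 rows with all columns

5 rows:
1, Vic, Legal, 40000, Toronto
2, Rosa, Legal, 100000, Mumbai
3, Xander, HR, 70000, Sydney
4, Hank, Sales, 90000, Lagos
5, Tina, Sales, 50000, Berlin


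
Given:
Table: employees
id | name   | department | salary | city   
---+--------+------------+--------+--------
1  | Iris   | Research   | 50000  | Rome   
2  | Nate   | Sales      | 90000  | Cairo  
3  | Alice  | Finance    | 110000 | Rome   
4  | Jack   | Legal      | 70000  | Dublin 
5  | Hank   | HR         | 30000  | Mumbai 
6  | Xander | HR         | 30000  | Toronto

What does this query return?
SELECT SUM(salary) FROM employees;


SUM(salary) = 50000 + 90000 + 110000 + 70000 + 30000 + 30000 = 380000

380000


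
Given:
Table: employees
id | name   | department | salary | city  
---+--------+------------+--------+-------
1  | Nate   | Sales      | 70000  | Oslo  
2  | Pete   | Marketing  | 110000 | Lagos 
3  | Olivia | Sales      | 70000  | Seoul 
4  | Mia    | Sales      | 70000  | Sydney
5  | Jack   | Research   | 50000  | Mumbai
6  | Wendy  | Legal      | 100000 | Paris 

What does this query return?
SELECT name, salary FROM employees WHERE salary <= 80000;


Filtering: salary <= 80000
Matching: 4 rows

4 rows:
Nate, 70000
Olivia, 70000
Mia, 70000
Jack, 50000


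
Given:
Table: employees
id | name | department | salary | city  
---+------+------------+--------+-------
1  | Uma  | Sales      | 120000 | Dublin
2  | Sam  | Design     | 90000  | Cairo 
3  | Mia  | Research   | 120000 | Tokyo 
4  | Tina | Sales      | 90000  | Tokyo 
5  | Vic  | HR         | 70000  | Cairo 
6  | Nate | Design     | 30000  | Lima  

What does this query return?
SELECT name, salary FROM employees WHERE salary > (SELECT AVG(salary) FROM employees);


Subquery: AVG(salary) = 86666.67
Filtering: salary > 86666.67
  Uma (120000) -> MATCH
  Sam (90000) -> MATCH
  Mia (120000) -> MATCH
  Tina (90000) -> MATCH


4 rows:
Uma, 120000
Sam, 90000
Mia, 120000
Tina, 90000


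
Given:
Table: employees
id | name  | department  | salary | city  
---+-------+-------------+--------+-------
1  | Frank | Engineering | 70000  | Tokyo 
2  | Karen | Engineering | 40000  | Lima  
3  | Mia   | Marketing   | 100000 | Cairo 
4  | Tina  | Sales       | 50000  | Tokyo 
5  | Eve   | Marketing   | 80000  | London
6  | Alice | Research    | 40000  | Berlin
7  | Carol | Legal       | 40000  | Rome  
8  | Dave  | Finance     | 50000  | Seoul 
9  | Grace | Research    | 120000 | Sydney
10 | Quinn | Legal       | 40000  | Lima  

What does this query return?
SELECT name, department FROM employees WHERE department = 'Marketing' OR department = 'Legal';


Filtering: department = 'Marketing' OR 'Legal'
Matching: 4 rows

4 rows:
Mia, Marketing
Eve, Marketing
Carol, Legal
Quinn, Legal


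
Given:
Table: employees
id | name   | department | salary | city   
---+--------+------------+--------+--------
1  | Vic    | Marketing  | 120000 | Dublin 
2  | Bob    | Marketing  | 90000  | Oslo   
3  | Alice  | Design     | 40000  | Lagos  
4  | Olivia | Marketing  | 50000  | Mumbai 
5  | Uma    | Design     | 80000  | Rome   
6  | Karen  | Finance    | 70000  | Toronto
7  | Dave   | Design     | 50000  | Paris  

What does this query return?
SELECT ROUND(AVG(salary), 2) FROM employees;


SUM(salary) = 500000
COUNT = 7
ROUND(AVG, 2) = ROUND(500000 / 7, 2) = 71428.57

71428.57


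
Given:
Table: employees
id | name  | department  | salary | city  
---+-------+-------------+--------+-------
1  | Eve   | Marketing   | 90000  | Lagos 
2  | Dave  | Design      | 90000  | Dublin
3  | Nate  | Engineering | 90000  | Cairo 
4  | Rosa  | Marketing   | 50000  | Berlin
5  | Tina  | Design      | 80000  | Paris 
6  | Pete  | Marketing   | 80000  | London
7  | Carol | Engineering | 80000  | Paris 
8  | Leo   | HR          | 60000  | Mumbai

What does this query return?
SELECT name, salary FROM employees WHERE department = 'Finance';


Filtering: department = 'Finance'
Matching rows: 0

Empty result set (0 rows)


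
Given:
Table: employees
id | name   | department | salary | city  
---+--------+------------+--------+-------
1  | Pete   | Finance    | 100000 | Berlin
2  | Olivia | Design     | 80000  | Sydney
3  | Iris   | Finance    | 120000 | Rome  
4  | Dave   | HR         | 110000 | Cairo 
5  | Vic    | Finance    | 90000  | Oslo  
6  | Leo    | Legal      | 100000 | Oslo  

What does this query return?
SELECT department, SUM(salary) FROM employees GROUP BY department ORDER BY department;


Summing salary within each department:
  Design: 80000 = 80000
  Finance: 100000 + 120000 + 90000 = 310000
  HR: 110000 = 110000
  Legal: 100000 = 100000


4 groups:
Design, 80000
Finance, 310000
HR, 110000
Legal, 100000


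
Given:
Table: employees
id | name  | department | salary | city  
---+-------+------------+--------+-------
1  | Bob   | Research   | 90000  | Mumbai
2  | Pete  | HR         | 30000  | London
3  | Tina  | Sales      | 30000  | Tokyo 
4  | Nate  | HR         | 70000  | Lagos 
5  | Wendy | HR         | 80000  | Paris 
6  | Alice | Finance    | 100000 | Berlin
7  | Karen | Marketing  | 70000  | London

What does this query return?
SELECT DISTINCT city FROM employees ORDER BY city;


All 'city' values (row order): Mumbai, London, Tokyo, Lagos, Paris, Berlin, London
Removing duplicates leaves 6 unique value(s).

6 values:
Berlin
Lagos
London
Mumbai
Paris
Tokyo


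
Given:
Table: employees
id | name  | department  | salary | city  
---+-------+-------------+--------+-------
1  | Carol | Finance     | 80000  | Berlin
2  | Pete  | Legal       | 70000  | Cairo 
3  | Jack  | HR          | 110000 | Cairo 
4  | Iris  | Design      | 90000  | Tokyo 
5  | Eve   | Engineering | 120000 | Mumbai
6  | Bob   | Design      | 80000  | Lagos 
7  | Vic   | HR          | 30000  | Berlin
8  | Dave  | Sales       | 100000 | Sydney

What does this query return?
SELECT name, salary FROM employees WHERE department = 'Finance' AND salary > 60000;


Filtering: department = 'Finance' AND salary > 60000
Matching: 1 rows

1 rows:
Carol, 80000
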